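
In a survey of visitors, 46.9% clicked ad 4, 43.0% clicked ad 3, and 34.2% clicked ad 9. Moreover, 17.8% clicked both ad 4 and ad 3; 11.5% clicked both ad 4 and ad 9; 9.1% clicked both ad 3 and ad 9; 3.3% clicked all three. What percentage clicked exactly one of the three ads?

57.2%

Using the inclusion–exclusion count for exactly one event:
P(exactly one) = 46.9 + 43.0 + 34.2 − 2·17.8 − 2·11.5 − 2·9.1 + 3·3.3 = 57.2%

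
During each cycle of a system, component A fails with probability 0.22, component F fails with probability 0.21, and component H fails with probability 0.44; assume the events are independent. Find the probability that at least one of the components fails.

P(none) = (1 − 0.22) × (1 − 0.21) × (1 − 0.44) = 0.78 × 0.79 × 0.56 = 0.345072
P(at least one) = 1 − 0.345072 = 0.654928

0.654928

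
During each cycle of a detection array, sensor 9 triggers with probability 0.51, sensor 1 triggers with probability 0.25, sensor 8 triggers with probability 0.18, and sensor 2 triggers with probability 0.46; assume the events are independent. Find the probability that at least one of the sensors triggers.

Independence gives P(none) = ∏(1 − pᵢ).
P(none) = (1 − 0.51) × (1 − 0.25) × (1 − 0.18) × (1 − 0.46) = 0.49 × 0.75 × 0.82 × 0.54 = 0.162729
P(at least one) = 1 − 0.162729 = 0.837271

0.837271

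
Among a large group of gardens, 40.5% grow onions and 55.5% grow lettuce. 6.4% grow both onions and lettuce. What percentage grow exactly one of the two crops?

By inclusion–exclusion (exactly-one form):
P(exactly one) = 40.5 + 55.5 − 2·6.4 = 83.2%

83.2%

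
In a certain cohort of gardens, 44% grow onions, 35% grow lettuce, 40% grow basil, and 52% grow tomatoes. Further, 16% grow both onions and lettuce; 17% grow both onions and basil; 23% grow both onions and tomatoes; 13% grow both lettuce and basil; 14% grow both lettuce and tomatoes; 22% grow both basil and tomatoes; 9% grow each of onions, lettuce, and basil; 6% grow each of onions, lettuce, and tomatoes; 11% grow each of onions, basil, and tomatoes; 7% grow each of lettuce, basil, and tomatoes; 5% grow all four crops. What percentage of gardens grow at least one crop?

94%

Using inclusion–exclusion:
P(union) = 44 + 35 + 40 + 52 − 16 − 17 − 23 − 13 − 14 − 22 + 9 + 6 + 11 + 7 − 5 = 94%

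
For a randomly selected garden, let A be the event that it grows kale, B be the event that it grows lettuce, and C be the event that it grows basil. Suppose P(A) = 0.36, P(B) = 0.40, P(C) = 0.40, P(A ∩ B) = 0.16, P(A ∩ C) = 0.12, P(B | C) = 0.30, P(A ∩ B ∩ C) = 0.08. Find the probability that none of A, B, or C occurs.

0.16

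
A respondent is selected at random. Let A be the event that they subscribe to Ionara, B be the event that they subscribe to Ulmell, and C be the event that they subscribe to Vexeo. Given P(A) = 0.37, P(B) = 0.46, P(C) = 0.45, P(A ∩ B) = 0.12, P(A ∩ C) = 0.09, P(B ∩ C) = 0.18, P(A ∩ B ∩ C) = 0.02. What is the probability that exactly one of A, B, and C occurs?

0.56

Using the inclusion–exclusion count for exactly one event:
P(exactly one) = 0.37 + 0.46 + 0.45 − 2·0.12 − 2·0.09 − 2·0.18 + 3·0.02 = 0.56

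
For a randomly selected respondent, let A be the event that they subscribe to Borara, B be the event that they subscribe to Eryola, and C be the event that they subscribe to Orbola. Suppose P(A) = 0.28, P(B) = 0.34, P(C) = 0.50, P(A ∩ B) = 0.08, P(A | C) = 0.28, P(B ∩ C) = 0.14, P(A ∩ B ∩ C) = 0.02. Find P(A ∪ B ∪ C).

P(A ∩ C) = P(C)·P(A|C) = 0.50 × 0.28 = 0.14
By inclusion-exclusion,
P(A ∪ B ∪ C) = 0.28 + 0.34 + 0.50 − 0.08 − 0.14 − 0.14 + 0.02 = 0.78

0.78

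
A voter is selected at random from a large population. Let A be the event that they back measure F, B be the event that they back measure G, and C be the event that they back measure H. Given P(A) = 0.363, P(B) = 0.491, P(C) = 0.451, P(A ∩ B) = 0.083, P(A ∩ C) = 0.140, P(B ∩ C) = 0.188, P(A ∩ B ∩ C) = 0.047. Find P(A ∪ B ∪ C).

0.941

By inclusion–exclusion:
P(A ∪ B ∪ C) = 0.363 + 0.491 + 0.451 − 0.083 − 0.140 − 0.188 + 0.047 = 0.941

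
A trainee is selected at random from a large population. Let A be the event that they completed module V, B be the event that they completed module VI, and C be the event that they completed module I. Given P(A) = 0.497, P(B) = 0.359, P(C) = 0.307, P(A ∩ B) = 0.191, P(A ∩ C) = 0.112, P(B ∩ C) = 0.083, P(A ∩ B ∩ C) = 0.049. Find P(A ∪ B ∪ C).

0.826

By inclusion-exclusion,
P(A ∪ B ∪ C) = 0.497 + 0.359 + 0.307 − 0.191 − 0.112 − 0.083 + 0.049 = 0.826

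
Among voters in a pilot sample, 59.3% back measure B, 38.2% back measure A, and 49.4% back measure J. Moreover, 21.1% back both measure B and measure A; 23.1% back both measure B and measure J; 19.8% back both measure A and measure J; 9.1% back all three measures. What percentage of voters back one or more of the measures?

92.0%

By inclusion-exclusion,
P(≥1) = 59.3 + 38.2 + 49.4 − 21.1 − 23.1 − 19.8 + 9.1 = 92.0%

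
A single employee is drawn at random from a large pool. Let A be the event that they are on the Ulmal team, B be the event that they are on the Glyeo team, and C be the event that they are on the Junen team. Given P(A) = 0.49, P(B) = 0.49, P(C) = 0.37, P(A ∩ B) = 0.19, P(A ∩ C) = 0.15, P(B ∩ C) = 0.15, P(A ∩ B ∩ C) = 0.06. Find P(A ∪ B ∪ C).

0.92

By inclusion-exclusion,
P(A ∪ B ∪ C) = 0.49 + 0.49 + 0.37 − 0.19 − 0.15 − 0.15 + 0.06 = 0.92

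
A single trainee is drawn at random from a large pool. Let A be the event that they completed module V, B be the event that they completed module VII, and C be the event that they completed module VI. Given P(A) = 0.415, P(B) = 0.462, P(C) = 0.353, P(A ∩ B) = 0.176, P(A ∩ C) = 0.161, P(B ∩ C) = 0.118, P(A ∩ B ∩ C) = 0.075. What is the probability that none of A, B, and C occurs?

0.150

By inclusion–exclusion:
P(A ∪ B ∪ C) = 0.415 + 0.462 + 0.353 − 0.176 − 0.161 − 0.118 + 0.075 = 0.850
P(none) = 1 − 0.850 = 0.150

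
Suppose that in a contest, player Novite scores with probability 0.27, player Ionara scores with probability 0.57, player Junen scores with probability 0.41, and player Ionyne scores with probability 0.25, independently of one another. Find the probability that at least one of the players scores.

0.86109925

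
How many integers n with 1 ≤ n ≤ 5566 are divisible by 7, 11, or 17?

1485

By inclusion-exclusion,
⌊5566/7⌋ + ⌊5566/11⌋ + ⌊5566/17⌋ − ⌊5566/77⌋ − ⌊5566/119⌋ − ⌊5566/187⌋ + ⌊5566/1309⌋ = 795 + 506 + 327 − 72 − 46 − 29 + 4 = 1485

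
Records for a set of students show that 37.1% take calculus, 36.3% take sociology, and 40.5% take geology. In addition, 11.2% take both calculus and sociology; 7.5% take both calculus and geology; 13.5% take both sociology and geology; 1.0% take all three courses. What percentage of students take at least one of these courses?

82.7%

P(≥1) = 37.1 + 36.3 + 40.5 − 11.2 − 7.5 − 13.5 + 1.0 = 82.7%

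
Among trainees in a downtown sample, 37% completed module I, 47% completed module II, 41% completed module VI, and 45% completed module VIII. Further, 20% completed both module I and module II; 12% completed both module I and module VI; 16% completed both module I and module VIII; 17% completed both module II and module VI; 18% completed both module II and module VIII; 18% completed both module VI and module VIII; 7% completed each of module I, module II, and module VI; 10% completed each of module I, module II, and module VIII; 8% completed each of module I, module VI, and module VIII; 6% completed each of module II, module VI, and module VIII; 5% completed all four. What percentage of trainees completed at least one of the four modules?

95%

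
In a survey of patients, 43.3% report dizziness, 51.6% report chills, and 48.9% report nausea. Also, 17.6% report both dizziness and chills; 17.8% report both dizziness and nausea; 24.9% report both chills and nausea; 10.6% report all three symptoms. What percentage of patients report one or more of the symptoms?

94.1%

P(union) = 43.3 + 51.6 + 48.9 − 17.6 − 17.8 − 24.9 + 10.6 = 94.1%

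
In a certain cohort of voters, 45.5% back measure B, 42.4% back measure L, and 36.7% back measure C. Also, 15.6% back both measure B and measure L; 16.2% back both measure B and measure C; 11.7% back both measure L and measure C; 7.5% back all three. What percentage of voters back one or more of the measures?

88.6%

Apply inclusion-exclusion:
P(union) = 45.5 + 42.4 + 36.7 − 15.6 − 16.2 − 11.7 + 7.5 = 88.6%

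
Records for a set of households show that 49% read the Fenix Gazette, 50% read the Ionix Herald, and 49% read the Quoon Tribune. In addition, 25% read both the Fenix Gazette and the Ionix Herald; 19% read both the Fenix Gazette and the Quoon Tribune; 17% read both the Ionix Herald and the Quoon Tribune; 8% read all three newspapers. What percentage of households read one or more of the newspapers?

Apply inclusion-exclusion:
P(at least one) = 49 + 50 + 49 − 25 − 19 − 17 + 8 = 95%

95%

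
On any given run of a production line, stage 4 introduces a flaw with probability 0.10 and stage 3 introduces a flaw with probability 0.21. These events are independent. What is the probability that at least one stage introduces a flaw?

0.289

P(none) = (1 − 0.10) × (1 − 0.21) = 0.90 × 0.79 = 0.711
P(at least one) = 1 − 0.711 = 0.289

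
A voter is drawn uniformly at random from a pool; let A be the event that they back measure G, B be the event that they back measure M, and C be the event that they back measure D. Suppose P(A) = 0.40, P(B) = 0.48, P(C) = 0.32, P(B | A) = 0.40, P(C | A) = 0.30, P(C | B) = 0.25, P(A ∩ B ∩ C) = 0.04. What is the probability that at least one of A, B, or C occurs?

P(A ∩ B) = P(A)·P(B|A) = 0.40 × 0.40 = 0.16
P(A ∩ C) = P(A)·P(C|A) = 0.40 × 0.30 = 0.12
P(B ∩ C) = P(B)·P(C|B) = 0.48 × 0.25 = 0.12
P(A ∪ B ∪ C) = 0.40 + 0.48 + 0.32 − 0.16 − 0.12 − 0.12 + 0.04 = 0.84

0.84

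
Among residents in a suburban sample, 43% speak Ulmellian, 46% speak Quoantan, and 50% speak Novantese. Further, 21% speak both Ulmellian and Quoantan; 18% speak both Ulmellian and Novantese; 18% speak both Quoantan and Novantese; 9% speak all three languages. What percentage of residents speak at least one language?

91%

By inclusion–exclusion:
P(union) = 43 + 46 + 50 − 21 − 18 − 18 + 9 = 91%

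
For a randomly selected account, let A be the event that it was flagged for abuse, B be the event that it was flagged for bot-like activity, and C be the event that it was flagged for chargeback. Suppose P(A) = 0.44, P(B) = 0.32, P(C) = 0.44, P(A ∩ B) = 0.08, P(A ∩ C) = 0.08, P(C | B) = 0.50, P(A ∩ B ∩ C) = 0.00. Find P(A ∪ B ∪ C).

P(B ∩ C) = P(B)·P(C|B) = 0.32 × 0.50 = 0.16
P(A ∪ B ∪ C) = 0.44 + 0.32 + 0.44 − 0.08 − 0.08 − 0.16 + 0.00 = 0.88

0.88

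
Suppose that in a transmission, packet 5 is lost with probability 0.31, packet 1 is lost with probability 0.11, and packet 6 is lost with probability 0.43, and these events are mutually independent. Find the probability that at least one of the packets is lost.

P(none) = (1 − 0.31) × (1 − 0.11) × (1 − 0.43) = 0.69 × 0.89 × 0.57 = 0.350037
P(at least one) = 1 − 0.350037 = 0.649963

0.649963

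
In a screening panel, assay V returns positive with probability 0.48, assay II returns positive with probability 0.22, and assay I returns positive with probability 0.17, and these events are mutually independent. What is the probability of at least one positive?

P(none) = (1 − 0.48) × (1 − 0.22) × (1 − 0.17) = 0.52 × 0.78 × 0.83 = 0.336648
P(at least one) = 1 − 0.336648 = 0.663352

0.663352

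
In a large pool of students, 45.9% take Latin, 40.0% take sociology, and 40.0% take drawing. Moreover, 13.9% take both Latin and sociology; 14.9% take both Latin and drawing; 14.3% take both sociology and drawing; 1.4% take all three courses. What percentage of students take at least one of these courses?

84.2%

By inclusion-exclusion,
P(at least one) = 45.9 + 40.0 + 40.0 − 13.9 − 14.9 − 14.3 + 1.4 = 84.2%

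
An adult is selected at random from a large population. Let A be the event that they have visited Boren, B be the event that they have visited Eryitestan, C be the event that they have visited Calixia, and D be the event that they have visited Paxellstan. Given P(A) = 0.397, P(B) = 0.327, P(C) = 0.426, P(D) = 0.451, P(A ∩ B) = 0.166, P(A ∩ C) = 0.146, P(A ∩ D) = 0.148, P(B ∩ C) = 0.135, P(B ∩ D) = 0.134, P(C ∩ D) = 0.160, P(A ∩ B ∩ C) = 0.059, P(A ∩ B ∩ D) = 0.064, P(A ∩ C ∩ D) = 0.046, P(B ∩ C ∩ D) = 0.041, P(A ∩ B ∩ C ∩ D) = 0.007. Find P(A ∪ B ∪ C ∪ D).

0.915

By inclusion–exclusion:
P(A ∪ B ∪ C ∪ D) = 0.397 + 0.327 + 0.426 + 0.451 − 0.166 − 0.146 − 0.148 − 0.135 − 0.134 − 0.160 + 0.059 + 0.064 + 0.046 + 0.041 − 0.007 = 0.915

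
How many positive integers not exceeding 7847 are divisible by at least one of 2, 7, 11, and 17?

4970

3923 + 1121 + 713 + 461 − 560 − 356 − 230 − 101 − 65 − 41 + 50 + 32 + 20 + 5 − 2 = 4970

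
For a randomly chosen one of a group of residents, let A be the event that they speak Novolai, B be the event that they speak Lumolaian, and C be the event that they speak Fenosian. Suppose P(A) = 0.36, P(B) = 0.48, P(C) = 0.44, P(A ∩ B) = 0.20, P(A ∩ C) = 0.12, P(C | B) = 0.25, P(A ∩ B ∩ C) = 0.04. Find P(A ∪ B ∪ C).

0.88

P(B ∩ C) = P(B)·P(C|B) = 0.48 × 0.25 = 0.12
By inclusion–exclusion:
P(A ∪ B ∪ C) = 0.36 + 0.48 + 0.44 − 0.20 − 0.12 − 0.12 + 0.04 = 0.88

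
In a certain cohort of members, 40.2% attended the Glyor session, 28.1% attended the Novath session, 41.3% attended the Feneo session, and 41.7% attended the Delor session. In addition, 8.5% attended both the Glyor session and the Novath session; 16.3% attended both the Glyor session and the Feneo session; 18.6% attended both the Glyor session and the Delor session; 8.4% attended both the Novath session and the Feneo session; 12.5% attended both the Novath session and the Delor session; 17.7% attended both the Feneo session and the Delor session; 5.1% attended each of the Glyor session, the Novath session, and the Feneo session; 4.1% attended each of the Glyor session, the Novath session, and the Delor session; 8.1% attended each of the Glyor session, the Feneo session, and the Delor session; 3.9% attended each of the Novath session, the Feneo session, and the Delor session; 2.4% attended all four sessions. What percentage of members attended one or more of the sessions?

By inclusion-exclusion,
P(union) = 40.2 + 28.1 + 41.3 + 41.7 − 8.5 − 16.3 − 18.6 − 8.4 − 12.5 − 17.7 + 5.1 + 4.1 + 8.1 + 3.9 − 2.4 = 88.1%

88.1%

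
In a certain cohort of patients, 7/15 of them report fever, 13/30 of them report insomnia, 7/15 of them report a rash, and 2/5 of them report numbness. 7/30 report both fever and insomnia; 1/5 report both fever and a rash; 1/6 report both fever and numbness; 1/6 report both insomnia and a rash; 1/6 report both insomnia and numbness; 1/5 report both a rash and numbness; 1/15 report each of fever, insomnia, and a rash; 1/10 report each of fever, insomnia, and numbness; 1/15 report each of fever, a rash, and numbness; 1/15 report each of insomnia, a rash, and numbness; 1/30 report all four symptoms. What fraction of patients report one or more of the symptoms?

9/10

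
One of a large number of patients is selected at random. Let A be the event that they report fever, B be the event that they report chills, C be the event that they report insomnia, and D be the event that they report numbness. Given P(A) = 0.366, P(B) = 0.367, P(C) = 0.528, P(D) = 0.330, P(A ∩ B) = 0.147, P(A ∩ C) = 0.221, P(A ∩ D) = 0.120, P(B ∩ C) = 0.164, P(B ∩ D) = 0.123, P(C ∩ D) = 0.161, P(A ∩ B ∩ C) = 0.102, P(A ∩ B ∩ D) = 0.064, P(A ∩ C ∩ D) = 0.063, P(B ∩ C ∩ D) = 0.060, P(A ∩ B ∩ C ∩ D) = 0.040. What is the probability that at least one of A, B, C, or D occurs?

By inclusion-exclusion,
P(A ∪ B ∪ C ∪ D) = 0.366 + 0.367 + 0.528 + 0.330 − 0.147 − 0.221 − 0.120 − 0.164 − 0.123 − 0.161 + 0.102 + 0.064 + 0.063 + 0.060 − 0.040 = 0.904

0.904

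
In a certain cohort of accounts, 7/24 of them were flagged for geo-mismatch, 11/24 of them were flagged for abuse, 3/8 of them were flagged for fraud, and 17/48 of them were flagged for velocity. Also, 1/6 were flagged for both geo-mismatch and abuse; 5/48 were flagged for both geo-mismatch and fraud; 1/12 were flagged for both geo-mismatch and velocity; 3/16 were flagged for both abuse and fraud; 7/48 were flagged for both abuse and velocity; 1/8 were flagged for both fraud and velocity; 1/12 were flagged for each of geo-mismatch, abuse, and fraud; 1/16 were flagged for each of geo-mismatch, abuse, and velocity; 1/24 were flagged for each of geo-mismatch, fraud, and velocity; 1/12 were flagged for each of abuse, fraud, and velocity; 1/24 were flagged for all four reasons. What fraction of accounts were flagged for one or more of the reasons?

43/48

Using inclusion–exclusion:
P(union) = 7/24 + 11/24 + 3/8 + 17/48 − 1/6 − 5/48 − 1/12 − 3/16 − 7/48 − 1/8 + 1/12 + 1/16 + 1/24 + 1/12 − 1/24 = 43/48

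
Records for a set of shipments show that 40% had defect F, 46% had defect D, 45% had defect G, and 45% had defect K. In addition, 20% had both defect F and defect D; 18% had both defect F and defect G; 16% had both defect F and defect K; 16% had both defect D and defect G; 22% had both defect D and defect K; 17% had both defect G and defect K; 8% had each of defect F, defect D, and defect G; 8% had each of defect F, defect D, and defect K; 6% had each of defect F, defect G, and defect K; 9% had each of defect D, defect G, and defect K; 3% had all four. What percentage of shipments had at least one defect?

P(≥1) = 40 + 46 + 45 + 45 − 20 − 18 − 16 − 16 − 22 − 17 + 8 + 8 + 6 + 9 − 3 = 95%

95%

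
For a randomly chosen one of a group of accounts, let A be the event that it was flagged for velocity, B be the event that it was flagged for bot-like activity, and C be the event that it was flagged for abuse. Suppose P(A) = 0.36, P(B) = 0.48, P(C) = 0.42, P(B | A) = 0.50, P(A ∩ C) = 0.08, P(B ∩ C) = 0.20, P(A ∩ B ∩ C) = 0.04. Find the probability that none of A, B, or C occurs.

P(A ∩ B) = P(A)·P(B|A) = 0.36 × 0.50 = 0.18
By inclusion–exclusion:
P(A ∪ B ∪ C) = 0.36 + 0.48 + 0.42 − 0.18 − 0.08 − 0.20 + 0.04 = 0.84
P(none) = 1 − 0.84 = 0.16

0.16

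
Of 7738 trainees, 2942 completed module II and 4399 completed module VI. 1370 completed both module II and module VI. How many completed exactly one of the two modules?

Using the inclusion–exclusion count for exactly one event:
|exactly one| = 2942 + 4399 − 2·1370 = 4601

4601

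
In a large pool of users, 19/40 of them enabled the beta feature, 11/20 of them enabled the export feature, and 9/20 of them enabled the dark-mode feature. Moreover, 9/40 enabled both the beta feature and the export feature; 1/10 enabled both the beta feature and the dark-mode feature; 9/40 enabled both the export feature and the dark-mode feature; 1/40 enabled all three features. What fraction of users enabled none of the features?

1/20

By inclusion–exclusion:
P(at least one) = 19/40 + 11/20 + 9/20 − 9/40 − 1/10 − 9/40 + 1/40 = 19/20
P(none) = 1 − 19/20 = 1/20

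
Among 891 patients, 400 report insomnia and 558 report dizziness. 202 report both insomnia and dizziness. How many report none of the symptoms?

135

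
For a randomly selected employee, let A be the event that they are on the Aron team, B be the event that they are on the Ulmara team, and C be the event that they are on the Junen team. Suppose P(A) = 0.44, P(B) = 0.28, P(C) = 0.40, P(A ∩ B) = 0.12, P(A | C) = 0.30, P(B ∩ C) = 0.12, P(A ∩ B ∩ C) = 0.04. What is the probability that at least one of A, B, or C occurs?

0.80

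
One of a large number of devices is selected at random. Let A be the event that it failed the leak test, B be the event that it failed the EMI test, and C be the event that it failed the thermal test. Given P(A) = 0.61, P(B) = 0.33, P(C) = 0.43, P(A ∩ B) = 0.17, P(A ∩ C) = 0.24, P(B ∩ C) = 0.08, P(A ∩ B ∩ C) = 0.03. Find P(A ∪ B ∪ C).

0.91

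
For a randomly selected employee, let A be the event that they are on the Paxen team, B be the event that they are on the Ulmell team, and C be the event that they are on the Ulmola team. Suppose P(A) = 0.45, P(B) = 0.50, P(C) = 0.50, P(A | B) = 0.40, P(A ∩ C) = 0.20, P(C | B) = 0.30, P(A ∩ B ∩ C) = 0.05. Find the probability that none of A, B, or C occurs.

P(A ∩ B) = P(B)·P(A|B) = 0.50 × 0.40 = 0.20
P(B ∩ C) = P(B)·P(C|B) = 0.50 × 0.30 = 0.15
Apply inclusion-exclusion:
P(A ∪ B ∪ C) = 0.45 + 0.50 + 0.50 − 0.20 − 0.20 − 0.15 + 0.05 = 0.95
P(none) = 1 − 0.95 = 0.05

0.05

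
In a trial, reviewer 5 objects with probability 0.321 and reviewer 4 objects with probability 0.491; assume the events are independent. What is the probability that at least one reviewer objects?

P(none) = (1 − 0.321) × (1 − 0.491) = 0.679 × 0.509 = 0.345611
P(at least one) = 1 − 0.345611 = 0.654389

0.654389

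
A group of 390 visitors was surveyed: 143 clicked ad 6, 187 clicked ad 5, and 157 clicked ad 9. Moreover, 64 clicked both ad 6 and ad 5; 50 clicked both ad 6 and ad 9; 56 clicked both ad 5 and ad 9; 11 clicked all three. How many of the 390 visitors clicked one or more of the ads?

Apply inclusion-exclusion:
|at least one| = 143 + 187 + 157 − 64 − 50 − 56 + 11 = 328

328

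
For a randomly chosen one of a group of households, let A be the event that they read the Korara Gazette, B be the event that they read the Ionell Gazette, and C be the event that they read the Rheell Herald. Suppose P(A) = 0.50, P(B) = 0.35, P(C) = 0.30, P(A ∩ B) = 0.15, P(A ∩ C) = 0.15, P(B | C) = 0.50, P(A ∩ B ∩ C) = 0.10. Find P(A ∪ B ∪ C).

P(B ∩ C) = P(C)·P(B|C) = 0.30 × 0.50 = 0.15
Using inclusion–exclusion:
P(A ∪ B ∪ C) = 0.50 + 0.35 + 0.30 − 0.15 − 0.15 − 0.15 + 0.10 = 0.80

0.80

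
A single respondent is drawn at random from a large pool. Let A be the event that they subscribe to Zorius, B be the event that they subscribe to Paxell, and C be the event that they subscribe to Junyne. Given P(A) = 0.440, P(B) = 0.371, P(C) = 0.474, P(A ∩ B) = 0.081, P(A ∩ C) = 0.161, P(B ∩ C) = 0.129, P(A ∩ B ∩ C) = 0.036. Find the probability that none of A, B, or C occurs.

P(A ∪ B ∪ C) = 0.440 + 0.371 + 0.474 − 0.081 − 0.161 − 0.129 + 0.036 = 0.950
P(none) = 1 − 0.950 = 0.050

0.050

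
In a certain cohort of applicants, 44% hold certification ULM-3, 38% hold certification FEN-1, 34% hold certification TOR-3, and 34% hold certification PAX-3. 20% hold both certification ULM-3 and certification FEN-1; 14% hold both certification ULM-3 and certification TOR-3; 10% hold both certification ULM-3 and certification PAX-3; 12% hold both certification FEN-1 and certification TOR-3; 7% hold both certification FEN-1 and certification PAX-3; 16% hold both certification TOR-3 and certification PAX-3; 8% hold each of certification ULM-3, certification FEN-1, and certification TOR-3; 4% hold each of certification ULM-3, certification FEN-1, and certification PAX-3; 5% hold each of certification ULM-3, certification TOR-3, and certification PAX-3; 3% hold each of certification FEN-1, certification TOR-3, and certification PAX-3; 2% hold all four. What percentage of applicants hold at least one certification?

89%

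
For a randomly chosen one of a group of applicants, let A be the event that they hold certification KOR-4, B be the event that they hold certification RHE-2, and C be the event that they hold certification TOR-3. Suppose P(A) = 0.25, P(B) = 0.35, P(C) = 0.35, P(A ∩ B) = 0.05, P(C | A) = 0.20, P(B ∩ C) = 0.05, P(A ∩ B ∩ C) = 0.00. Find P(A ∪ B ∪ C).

P(A ∩ C) = P(A)·P(C|A) = 0.25 × 0.20 = 0.05
By inclusion-exclusion,
P(A ∪ B ∪ C) = 0.25 + 0.35 + 0.35 − 0.05 − 0.05 − 0.05 + 0.00 = 0.80

0.80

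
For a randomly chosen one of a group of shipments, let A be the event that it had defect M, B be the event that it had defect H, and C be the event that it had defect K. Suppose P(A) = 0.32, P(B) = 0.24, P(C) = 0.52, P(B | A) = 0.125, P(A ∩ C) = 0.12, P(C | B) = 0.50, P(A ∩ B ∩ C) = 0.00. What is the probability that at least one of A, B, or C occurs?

0.80

P(A ∩ B) = P(A)·P(B|A) = 0.32 × 0.125 = 0.04
P(B ∩ C) = P(B)·P(C|B) = 0.24 × 0.50 = 0.12
P(A ∪ B ∪ C) = 0.32 + 0.24 + 0.52 − 0.04 − 0.12 − 0.12 + 0.00 = 0.80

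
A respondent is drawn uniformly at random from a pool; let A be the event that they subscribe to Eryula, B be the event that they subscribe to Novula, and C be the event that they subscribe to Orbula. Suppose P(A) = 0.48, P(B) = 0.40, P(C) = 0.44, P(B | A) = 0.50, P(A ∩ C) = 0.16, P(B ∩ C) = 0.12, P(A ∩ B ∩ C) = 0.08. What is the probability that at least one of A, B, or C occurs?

0.88

P(A ∩ B) = P(A)·P(B|A) = 0.48 × 0.50 = 0.24
Inclusion–exclusion gives
P(A ∪ B ∪ C) = 0.48 + 0.40 + 0.44 − 0.24 − 0.16 − 0.12 + 0.08 = 0.88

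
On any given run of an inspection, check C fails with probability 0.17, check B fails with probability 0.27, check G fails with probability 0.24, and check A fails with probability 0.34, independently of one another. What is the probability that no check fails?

0.30391944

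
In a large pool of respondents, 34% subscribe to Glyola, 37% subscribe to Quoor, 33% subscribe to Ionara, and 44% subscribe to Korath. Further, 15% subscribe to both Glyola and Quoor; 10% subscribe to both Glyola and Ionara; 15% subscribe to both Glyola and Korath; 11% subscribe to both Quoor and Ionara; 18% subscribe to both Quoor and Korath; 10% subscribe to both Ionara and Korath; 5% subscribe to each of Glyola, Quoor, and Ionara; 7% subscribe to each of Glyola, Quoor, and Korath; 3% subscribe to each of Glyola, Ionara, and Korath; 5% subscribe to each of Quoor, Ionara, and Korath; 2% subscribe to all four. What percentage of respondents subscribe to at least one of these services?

Inclusion–exclusion gives
P(≥1) = 34 + 37 + 33 + 44 − 15 − 10 − 15 − 11 − 18 − 10 + 5 + 7 + 3 + 5 − 2 = 87%

87%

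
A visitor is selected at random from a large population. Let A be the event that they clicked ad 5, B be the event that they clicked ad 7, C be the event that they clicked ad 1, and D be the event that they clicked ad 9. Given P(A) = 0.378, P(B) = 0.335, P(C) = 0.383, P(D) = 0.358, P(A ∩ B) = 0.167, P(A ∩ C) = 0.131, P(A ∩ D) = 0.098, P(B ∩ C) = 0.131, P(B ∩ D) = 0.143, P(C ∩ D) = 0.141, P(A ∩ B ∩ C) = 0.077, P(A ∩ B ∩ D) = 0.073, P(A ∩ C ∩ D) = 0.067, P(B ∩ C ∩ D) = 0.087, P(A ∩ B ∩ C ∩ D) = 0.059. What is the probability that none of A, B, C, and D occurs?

Inclusion–exclusion gives
P(A ∪ B ∪ C ∪ D) = 0.378 + 0.335 + 0.383 + 0.358 − 0.167 − 0.131 − 0.098 − 0.131 − 0.143 − 0.141 + 0.077 + 0.073 + 0.067 + 0.087 − 0.059 = 0.888
P(none) = 1 − 0.888 = 0.112

0.112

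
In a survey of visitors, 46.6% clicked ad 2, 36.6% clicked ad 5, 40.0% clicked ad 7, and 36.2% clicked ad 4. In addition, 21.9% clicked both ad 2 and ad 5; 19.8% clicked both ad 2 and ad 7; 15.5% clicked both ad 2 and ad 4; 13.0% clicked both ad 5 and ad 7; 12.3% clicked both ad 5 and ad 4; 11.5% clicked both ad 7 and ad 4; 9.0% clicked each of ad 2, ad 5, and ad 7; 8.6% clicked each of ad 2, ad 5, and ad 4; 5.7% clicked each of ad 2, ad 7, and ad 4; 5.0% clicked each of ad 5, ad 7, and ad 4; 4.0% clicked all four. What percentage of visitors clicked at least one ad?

89.7%

By inclusion-exclusion,
P(at least one) = 46.6 + 36.6 + 40.0 + 36.2 − 21.9 − 19.8 − 15.5 − 13.0 − 12.3 − 11.5 + 9.0 + 8.6 + 5.7 + 5.0 − 4.0 = 89.7%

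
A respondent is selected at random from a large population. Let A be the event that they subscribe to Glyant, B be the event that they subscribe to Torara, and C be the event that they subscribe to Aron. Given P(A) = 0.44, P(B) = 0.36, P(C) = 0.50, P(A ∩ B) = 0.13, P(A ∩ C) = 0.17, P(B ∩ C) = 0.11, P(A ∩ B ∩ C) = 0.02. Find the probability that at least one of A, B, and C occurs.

By inclusion–exclusion:
P(A ∪ B ∪ C) = 0.44 + 0.36 + 0.50 − 0.13 − 0.17 − 0.11 + 0.02 = 0.91

0.91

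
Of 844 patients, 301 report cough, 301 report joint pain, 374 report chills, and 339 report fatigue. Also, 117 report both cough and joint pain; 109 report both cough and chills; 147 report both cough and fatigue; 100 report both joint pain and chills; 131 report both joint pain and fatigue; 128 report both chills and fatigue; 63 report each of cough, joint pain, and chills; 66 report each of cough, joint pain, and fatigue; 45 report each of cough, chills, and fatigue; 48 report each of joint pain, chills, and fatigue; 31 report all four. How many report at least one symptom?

774

By inclusion-exclusion,
N(≥1) = 301 + 301 + 374 + 339 − 117 − 109 − 147 − 100 − 131 − 128 + 63 + 66 + 45 + 48 − 31 = 774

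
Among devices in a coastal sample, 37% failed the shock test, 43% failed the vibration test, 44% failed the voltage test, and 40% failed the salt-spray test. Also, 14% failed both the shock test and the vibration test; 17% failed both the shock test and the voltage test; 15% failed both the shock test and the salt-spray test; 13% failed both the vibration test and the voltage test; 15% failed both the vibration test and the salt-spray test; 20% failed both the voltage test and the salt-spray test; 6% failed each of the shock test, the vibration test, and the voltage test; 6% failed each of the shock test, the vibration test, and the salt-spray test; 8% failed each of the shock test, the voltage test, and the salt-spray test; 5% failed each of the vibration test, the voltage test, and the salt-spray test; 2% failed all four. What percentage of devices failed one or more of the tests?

93%

Using inclusion–exclusion:
P(union) = 37 + 43 + 44 + 40 − 14 − 17 − 15 − 13 − 15 − 20 + 6 + 6 + 8 + 5 − 2 = 93%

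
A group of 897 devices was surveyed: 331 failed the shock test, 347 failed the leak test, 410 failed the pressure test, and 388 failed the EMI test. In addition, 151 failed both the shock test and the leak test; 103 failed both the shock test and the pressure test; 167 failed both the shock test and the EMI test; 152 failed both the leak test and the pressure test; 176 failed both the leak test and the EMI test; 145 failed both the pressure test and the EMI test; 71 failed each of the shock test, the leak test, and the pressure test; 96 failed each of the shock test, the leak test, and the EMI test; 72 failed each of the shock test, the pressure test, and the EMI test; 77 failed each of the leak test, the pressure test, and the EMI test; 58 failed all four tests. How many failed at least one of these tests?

840

|union| = 331 + 347 + 410 + 388 − 151 − 103 − 167 − 152 − 176 − 145 + 71 + 96 + 72 + 77 − 58 = 840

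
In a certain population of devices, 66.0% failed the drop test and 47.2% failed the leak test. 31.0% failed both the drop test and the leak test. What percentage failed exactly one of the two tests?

51.2%

By inclusion–exclusion (exactly-one form):
P(exactly one) = 66.0 + 47.2 − 2·31.0 = 51.2%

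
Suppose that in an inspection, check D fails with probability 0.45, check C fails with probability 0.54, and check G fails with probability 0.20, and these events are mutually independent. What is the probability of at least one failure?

0.7976

P(none) = (1 − 0.45) × (1 − 0.54) × (1 − 0.20) = 0.55 × 0.46 × 0.80 = 0.2024
P(at least one) = 1 − 0.2024 = 0.7976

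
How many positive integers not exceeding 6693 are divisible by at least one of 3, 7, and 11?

3217

floor(6693/3) + floor(6693/7) + floor(6693/11) − floor(6693/21) − floor(6693/33) − floor(6693/77) + floor(6693/231) = 2231 + 956 + 608 − 318 − 202 − 86 + 28 = 3217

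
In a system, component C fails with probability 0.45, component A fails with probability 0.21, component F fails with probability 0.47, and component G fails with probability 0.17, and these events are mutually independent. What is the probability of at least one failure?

0.80886345

P(none) = (1 − 0.45) × (1 − 0.21) × (1 − 0.47) × (1 − 0.17) = 0.55 × 0.79 × 0.53 × 0.83 = 0.19113655
P(at least one) = 1 − 0.19113655 = 0.80886345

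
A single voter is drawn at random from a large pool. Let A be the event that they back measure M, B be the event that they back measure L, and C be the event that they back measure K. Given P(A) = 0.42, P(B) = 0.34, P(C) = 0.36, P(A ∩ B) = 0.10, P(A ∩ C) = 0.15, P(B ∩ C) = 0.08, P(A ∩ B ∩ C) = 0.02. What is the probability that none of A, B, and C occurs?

0.19

P(A ∪ B ∪ C) = 0.42 + 0.34 + 0.36 − 0.10 − 0.15 − 0.08 + 0.02 = 0.81
P(none) = 1 − 0.81 = 0.19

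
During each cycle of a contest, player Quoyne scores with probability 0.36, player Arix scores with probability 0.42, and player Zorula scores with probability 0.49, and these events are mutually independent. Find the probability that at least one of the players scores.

P(none) = (1 − 0.36) × (1 − 0.42) × (1 − 0.49) = 0.64 × 0.58 × 0.51 = 0.189312
P(at least one) = 1 − 0.189312 = 0.810688

0.810688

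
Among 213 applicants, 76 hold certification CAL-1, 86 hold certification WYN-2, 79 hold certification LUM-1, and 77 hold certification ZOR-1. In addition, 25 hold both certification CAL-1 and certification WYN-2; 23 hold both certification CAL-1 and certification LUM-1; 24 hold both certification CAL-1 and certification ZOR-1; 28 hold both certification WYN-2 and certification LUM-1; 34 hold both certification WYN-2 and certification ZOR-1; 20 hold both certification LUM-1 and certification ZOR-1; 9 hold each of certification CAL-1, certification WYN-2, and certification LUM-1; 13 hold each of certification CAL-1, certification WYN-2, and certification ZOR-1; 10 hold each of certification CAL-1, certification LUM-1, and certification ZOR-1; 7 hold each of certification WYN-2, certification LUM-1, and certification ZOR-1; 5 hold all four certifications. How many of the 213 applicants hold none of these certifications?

N(≥1) = 76 + 86 + 79 + 77 − 25 − 23 − 24 − 28 − 34 − 20 + 9 + 13 + 10 + 7 − 5 = 198
None: 213 − 198 = 15

15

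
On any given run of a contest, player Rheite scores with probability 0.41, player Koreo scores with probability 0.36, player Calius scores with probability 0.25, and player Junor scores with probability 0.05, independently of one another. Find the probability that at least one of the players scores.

P(none) = (1 − 0.41) × (1 − 0.36) × (1 − 0.25) × (1 − 0.05) = 0.59 × 0.64 × 0.75 × 0.95 = 0.26904
P(at least one) = 1 − 0.26904 = 0.73096

0.73096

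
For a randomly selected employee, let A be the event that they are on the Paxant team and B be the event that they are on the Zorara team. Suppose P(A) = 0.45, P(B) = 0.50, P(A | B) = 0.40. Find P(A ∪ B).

P(A ∩ B) = P(B)·P(A|B) = 0.50 × 0.40 = 0.20
Using inclusion–exclusion:
P(A ∪ B) = 0.45 + 0.50 − 0.20 = 0.75

0.75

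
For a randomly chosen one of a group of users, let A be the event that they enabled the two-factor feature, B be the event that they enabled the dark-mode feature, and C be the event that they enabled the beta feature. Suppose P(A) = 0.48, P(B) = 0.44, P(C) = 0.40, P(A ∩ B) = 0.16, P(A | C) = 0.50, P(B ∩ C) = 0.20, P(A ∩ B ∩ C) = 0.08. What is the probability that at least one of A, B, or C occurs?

0.84

P(A ∩ C) = P(C)·P(A|C) = 0.40 × 0.50 = 0.20
P(A ∪ B ∪ C) = 0.48 + 0.44 + 0.40 − 0.16 − 0.20 − 0.20 + 0.08 = 0.84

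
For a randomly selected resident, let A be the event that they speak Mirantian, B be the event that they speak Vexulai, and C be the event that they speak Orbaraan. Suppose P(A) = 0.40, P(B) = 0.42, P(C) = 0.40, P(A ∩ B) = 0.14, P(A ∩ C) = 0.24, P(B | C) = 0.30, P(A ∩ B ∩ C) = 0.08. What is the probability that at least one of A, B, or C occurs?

P(B ∩ C) = P(C)·P(B|C) = 0.40 × 0.30 = 0.12
Using inclusion–exclusion:
P(A ∪ B ∪ C) = 0.40 + 0.42 + 0.40 − 0.14 − 0.24 − 0.12 + 0.08 = 0.80

0.80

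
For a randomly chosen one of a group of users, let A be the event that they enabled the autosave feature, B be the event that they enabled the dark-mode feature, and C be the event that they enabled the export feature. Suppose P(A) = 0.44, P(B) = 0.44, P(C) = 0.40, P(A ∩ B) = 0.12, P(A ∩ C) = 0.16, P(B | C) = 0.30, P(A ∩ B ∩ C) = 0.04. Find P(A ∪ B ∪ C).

0.92

P(B ∩ C) = P(C)·P(B|C) = 0.40 × 0.30 = 0.12
P(A ∪ B ∪ C) = 0.44 + 0.44 + 0.40 − 0.12 − 0.16 − 0.12 + 0.04 = 0.92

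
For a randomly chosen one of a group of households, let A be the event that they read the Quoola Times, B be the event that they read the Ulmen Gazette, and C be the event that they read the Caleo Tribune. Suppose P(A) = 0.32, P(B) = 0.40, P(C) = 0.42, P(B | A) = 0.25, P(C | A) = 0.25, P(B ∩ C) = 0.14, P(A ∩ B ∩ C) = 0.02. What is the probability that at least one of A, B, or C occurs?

0.86

P(A ∩ B) = P(A)·P(B|A) = 0.32 × 0.25 = 0.08
P(A ∩ C) = P(A)·P(C|A) = 0.32 × 0.25 = 0.08
P(A ∪ B ∪ C) = 0.32 + 0.40 + 0.42 − 0.08 − 0.08 − 0.14 + 0.02 = 0.86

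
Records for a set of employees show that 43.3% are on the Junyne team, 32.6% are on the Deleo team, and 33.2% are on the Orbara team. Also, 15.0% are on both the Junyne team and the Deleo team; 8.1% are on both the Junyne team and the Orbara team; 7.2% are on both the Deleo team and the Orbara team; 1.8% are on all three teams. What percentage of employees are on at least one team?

80.6%

Apply inclusion-exclusion:
P(union) = 43.3 + 32.6 + 33.2 − 15.0 − 8.1 − 7.2 + 1.8 = 80.6%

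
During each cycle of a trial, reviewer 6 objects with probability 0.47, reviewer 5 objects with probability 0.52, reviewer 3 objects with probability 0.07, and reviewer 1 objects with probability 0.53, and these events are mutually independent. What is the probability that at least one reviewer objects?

0.88880176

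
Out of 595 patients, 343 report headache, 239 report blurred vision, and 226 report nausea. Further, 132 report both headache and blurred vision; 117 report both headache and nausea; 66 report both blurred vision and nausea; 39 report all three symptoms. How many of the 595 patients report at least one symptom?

Inclusion–exclusion gives
|union| = 343 + 239 + 226 − 132 − 117 − 66 + 39 = 532

532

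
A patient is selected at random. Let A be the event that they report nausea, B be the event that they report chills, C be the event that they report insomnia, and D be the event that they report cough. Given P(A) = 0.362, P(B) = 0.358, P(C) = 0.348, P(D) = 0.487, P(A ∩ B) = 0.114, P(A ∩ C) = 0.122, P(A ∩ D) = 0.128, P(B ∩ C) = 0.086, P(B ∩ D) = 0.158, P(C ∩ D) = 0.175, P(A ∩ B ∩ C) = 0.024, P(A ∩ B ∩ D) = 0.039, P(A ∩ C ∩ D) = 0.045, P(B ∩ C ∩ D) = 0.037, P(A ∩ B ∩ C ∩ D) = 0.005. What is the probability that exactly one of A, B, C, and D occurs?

P(exactly one) = 0.362 + 0.358 + 0.348 + 0.487 − 2·0.114 − 2·0.122 − 2·0.128 − 2·0.086 − 2·0.158 − 2·0.175 + 3·0.024 + 3·0.039 + 3·0.045 + 3·0.037 − 4·0.005 = 0.404

0.404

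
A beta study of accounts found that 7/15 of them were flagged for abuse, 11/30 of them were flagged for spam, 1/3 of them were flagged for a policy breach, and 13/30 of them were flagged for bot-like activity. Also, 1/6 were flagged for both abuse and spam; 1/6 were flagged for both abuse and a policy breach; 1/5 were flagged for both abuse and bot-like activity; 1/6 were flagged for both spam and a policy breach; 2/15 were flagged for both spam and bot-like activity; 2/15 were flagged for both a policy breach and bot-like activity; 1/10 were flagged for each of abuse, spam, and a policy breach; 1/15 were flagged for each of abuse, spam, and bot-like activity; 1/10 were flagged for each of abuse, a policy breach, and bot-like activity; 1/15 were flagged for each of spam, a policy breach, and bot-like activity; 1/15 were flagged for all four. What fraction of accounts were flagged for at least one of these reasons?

9/10

P(at least one) = 7/15 + 11/30 + 1/3 + 13/30 − 1/6 − 1/6 − 1/5 − 1/6 − 2/15 − 2/15 + 1/10 + 1/15 + 1/10 + 1/15 − 1/15 = 9/10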